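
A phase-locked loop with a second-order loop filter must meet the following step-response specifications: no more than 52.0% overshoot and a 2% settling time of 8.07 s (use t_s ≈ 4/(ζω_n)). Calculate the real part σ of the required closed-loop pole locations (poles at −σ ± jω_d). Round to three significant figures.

σ ≈ 0.496

The settling-time spec alone fixes σ = ζω_n = 4/t_s = 4/8.07 = 0.496.
(Overshoot then fixes ζ = 0.204 and hence ω_d = σ·√(1−ζ²)/ζ = 2.38 rad/s.)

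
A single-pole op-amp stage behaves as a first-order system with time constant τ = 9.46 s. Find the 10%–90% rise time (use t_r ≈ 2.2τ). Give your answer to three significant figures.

t_r ≈ 20.8 s

t_r ≈ 2.2τ = 20.8 s.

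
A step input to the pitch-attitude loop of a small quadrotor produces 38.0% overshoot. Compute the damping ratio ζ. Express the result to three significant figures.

ζ ≈ 0.294

ζ = −ln(OS)/√(π² + (ln OS)²). With OS = 0.380, ln OS = −0.9676 and ζ = 0.9676/3.287 = 0.294.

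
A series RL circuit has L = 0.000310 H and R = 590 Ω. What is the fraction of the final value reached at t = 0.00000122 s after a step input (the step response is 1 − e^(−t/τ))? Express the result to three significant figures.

τ = L/R = 0.000310/590 = 0.000000525 s.
y(t)/y_∞ = 1 − e^(−t/τ) = 1 − e^(−0.00000122/0.000000525) = 1 − e^(−2.32) = 0.902.

y/y_∞ ≈ 0.902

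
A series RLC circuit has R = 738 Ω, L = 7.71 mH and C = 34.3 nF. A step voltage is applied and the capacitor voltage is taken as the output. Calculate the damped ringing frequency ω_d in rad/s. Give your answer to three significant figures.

For a series RLC circuit (capacitor voltage as output), ω_n = 1/√(LC) = 1/√(7.71 mH · 34.3 nF) = 61500 rad/s.
ζ = (R/2)·√(C/L) = (738/2)·√(34.3 nF/7.71 mH) = 0.778.
ω_d = ω_n√(1−ζ²) = 38600 rad/s.

ω_d ≈ 38600 rad/s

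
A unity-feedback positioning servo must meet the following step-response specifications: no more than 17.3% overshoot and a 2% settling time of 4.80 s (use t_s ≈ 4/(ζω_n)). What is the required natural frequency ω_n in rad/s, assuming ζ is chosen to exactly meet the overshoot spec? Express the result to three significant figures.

ω_n ≈ 1.71 rad/s

Inverting the overshoot relation: ζ = |ln 0.173|/√(π² + ln²0.173) = 0.488.
From t_s ≈ 4/(ζω_n): ω_n = 4/(ζ·t_s) = 4/(0.488·4.80) = 1.71 rad/s.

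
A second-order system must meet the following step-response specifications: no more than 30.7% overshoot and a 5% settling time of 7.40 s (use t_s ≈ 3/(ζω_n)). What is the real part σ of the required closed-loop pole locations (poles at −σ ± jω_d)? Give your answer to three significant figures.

σ ≈ 0.405

The settling-time spec alone fixes σ = ζω_n = 3/t_s = 3/7.40 = 0.405.
(Overshoot then fixes ζ = 0.352 and hence ω_d = σ·√(1−ζ²)/ζ = 1.08 rad/s.)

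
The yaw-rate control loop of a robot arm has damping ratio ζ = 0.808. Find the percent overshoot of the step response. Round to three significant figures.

%OS ≈ 1.35%

For an underdamped second-order system, %OS = 100·exp(−πζ/√(1−ζ²)).
πζ/√(1−ζ²) = π·0.808/√(1−0.653) = 4.308, so %OS = 100·e^(−4.308) = 1.35%.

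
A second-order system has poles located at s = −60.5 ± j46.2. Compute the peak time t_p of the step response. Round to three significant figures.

t_p = π/ω_d with ω_d = 46.2 (the imaginary part), so t_p = 0.0680 s.

t_p ≈ 0.0680 s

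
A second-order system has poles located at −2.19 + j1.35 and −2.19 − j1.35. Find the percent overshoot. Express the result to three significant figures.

The poles are at −σ ± jω_d with σ = 2.19 and ω_d = 1.35, so ω_n = √(σ²+ω_d²) = 2.57 rad/s and ζ = σ/ω_n = 0.851.
%OS = 100 e^{−πζ/√(1−ζ²)} with ζ = 0.851 gives 0.612%.

%OS ≈ 0.612%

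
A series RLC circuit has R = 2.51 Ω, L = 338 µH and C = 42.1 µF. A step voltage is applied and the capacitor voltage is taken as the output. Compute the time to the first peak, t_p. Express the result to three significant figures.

t_p ≈ 0.000418 s

For a series RLC circuit (capacitor voltage as output), ω_n = 1/√(LC) = 1/√(338 µH · 42.1 µF) = 8380 rad/s.
ζ = (R/2)·√(C/L) = (2.51/2)·√(42.1 µF/338 µH) = 0.443.
ω_d = ω_n√(1−ζ²) = 7520 rad/s. t_p = π/ω_d = 0.000418 s.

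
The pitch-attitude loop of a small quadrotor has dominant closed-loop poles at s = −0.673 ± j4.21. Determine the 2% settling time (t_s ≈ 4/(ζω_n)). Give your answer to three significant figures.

For poles at −σ ± jω_d, ζω_n = σ = 0.673, so t_s ≈ 4/σ = 5.94 s.

t_s ≈ 5.94 s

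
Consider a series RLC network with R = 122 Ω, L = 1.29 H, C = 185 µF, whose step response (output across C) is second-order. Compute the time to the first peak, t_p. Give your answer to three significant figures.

For a series RLC circuit (capacitor voltage as output), ω_n = 1/√(LC) = 1/√(1.29 H · 185 µF) = 64.7 rad/s.
ζ = (R/2)·√(C/L) = (122/2)·√(185 µF/1.29 H) = 0.731.
ω_d = ω_n√(1−ζ²) = 44.2 rad/s. t_p = π/ω_d = 0.0711 s.

t_p ≈ 0.0711 s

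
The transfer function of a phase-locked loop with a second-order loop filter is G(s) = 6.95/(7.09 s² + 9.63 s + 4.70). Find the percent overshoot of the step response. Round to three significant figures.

%OS ≈ 0.865%

Dividing through by 7.09: denominator becomes s² + 1.358 s + 0.6629.
So ω_n = √0.6629 = 0.814 rad/s and ζ = 1.358/(2·0.814) = 0.834.
%OS = 100·exp(−πζ/√(1−ζ²)) = 0.865%.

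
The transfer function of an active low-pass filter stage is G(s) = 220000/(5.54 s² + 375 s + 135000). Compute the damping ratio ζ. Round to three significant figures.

Dividing through by 5.54: denominator becomes s² + 67.69 s + 24370.
So ω_n = √24370 = 156 rad/s and ζ = 67.69/(2·156) = 0.217.

ζ ≈ 0.217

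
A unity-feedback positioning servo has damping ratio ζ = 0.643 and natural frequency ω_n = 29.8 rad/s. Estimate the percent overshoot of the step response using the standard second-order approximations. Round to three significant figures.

For an underdamped second-order system, %OS = 100·exp(−πζ/√(1−ζ²)).
πζ/√(1−ζ²) = π·0.643/√(1−0.413) = 2.638, so %OS = 100·e^(−2.638) = 7.15%.

%OS ≈ 7.15%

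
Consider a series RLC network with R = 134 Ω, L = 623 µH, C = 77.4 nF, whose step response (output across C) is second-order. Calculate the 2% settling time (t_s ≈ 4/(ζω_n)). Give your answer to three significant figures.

t_s ≈ 0.0000372 s

For a series RLC circuit (capacitor voltage as output), ω_n = 1/√(LC) = 1/√(623 µH · 77.4 nF) = 144000 rad/s.
ζ = (R/2)·√(C/L) = (134/2)·√(77.4 nF/623 µH) = 0.747.
t_s ≈ 4/(ζω_n) = 0.0000372 s.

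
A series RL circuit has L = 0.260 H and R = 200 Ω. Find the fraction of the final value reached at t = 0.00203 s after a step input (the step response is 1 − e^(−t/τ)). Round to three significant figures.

y/y_∞ ≈ 0.790

τ = L/R = 0.260/200 = 0.00130 s.
y(t)/y_∞ = 1 − e^(−t/τ) = 1 − e^(−0.00203/0.00130) = 1 − e^(−1.56) = 0.790.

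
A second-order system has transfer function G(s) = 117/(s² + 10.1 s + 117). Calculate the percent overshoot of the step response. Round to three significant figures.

Matching coefficients with s² + 2ζω_n s + ω_n² gives ω_n² = 117 ⇒ ω_n = 10.8 rad/s, and ζ = 10.1/(2ω_n) = 0.467.
%OS = 100·exp(−πζ/√(1−ζ²)) = 19.0%.

%OS ≈ 19.0%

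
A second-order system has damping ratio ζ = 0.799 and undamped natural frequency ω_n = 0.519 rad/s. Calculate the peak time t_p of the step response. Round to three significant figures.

t_p ≈ 10.1 s

The damped frequency is ω_d = ω_n√(1−ζ²) = 0.519·√(1−0.638) = 0.312 rad/s.
Peak time t_p = π/ω_d = π/0.312 = 10.1 s.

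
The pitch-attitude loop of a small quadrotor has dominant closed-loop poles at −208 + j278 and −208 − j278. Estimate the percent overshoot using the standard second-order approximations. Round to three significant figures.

With σ = 208, ω_d = 278: ω_n = √(σ²+ω_d²) = 347 rad/s, ζ = σ/ω_n = 0.599.
%OS = 100 e^{−πζ/√(1−ζ²)} with ζ = 0.599 gives 9.53%.

%OS ≈ 9.53%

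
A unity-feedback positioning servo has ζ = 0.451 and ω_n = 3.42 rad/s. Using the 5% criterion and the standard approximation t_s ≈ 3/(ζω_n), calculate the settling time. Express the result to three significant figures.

t_s ≈ 3/(ζω_n) = 3/(0.451 × 3.42) = 1.94 s.

t_s ≈ 1.94 s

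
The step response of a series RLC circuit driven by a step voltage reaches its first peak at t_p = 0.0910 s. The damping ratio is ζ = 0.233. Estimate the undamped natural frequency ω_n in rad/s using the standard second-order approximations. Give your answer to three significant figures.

Peak time t_p = π/ω_d, so ω_d = π/t_p = π/0.0910 = 34.5 rad/s.
ω_n = ω_d/√(1−ζ²) = 34.5/√0.946 = 35.5 rad/s.

ω_n ≈ 35.5 rad/s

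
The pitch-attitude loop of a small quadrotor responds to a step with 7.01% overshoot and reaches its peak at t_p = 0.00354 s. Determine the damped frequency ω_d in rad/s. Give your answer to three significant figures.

t_p = π/ω_d, so ω_d = π/0.00354 = 887 rad/s.

ω_d ≈ 887 rad/s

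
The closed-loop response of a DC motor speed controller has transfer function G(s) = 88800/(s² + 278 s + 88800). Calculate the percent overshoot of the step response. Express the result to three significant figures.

Comparing the denominator to s² + 2ζω_n s + ω_n²: ω_n = √88800 = 298 rad/s, and 2ζω_n = 278 so ζ = 278/(2·298) = 0.466.
Overshoot: exp(−π·0.466/√(1−0.466²)) = 0.191, i.e. 19.1%.

%OS ≈ 19.1%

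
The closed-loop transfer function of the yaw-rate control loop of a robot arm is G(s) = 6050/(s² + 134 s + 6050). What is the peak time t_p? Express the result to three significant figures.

t_p ≈ 0.0795 s

Comparing the denominator to s² + 2ζω_n s + ω_n²: ω_n = √6050 = 77.8 rad/s, and 2ζω_n = 134 so ζ = 134/(2·77.8) = 0.861.
The damped frequency ω_d = ω_n√(1−ζ²) = 39.5 rad/s. Then t_p = π/ω_d = 0.0795 s.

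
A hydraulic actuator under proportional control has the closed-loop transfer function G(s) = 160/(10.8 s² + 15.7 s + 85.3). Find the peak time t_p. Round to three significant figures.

t_p ≈ 1.16 s

Dividing through by 10.8: denominator becomes s² + 1.454 s + 7.898.
So ω_n = √7.898 = 2.81 rad/s and ζ = 1.454/(2·2.81) = 0.259.
ω_d = ω_n√(1−ζ²) = 2.71 rad/s. t_p = π/ω_d = 1.16 s.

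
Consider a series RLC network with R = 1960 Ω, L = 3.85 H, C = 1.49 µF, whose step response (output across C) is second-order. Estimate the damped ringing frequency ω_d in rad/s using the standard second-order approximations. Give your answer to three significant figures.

For a series RLC circuit (capacitor voltage as output), ω_n = 1/√(LC) = 1/√(3.85 H · 1.49 µF) = 418 rad/s.
ζ = (R/2)·√(C/L) = (1960/2)·√(1.49 µF/3.85 H) = 0.610.
ω_d = 418·√(1 − 0.610²) = 331 rad/s.

ω_d ≈ 331 rad/s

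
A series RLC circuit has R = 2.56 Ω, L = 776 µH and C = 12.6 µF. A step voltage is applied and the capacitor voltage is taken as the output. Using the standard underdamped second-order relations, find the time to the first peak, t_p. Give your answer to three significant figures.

t_p ≈ 0.000315 s

For a series RLC circuit (capacitor voltage as output), ω_n = 1/√(LC) = 1/√(776 µH · 12.6 µF) = 10100 rad/s.
ζ = (R/2)·√(C/L) = (2.56/2)·√(12.6 µF/776 µH) = 0.163.
ω_d = ω_n√(1−ζ²) = 9980 rad/s. t_p = π/ω_d = 0.000315 s.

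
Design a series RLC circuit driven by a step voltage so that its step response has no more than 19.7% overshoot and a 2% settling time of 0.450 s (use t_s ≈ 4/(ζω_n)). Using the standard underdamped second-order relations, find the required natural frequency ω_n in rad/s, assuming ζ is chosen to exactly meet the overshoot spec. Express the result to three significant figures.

From %OS = 100·exp(−πζ/√(1−ζ²)), invert to get ζ = −ln(OS)/√(π² + ln²(OS)) with OS = 0.197.
−ln 0.197 = 1.625, so ζ = 1.625/√(π² + 2.639) = 0.459.
From t_s ≈ 4/(ζω_n): ω_n = 4/(ζ·t_s) = 4/(0.459·0.450) = 19.4 rad/s.

ω_n ≈ 19.4 rad/s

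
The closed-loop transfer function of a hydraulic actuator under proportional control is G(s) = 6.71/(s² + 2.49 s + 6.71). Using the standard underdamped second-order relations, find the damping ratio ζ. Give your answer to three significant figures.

ζ ≈ 0.481

Matching coefficients with s² + 2ζω_n s + ω_n² gives ω_n² = 6.71 ⇒ ω_n = 2.59 rad/s, and ζ = 2.49/(2ω_n) = 0.481.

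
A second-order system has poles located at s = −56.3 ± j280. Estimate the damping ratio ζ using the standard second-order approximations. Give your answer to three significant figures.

The poles are at −σ ± jω_d with σ = 56.3 and ω_d = 280, so ω_n = √(σ²+ω_d²) = 286 rad/s and ζ = σ/ω_n = 0.197.

ζ ≈ 0.197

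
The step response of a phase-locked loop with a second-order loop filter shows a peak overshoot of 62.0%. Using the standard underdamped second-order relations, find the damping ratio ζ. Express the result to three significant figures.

From %OS = 100·exp(−πζ/√(1−ζ²)), invert to get ζ = −ln(OS)/√(π² + ln²(OS)) with OS = 0.620.
−ln 0.620 = 0.4780, so ζ = 0.4780/√(π² + 0.2285) = 0.150.

ζ ≈ 0.150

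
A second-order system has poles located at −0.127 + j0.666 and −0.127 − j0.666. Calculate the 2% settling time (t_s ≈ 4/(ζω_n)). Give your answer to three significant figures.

t_s ≈ 31.5 s

For poles at −σ ± jω_d, ζω_n = σ = 0.127, so t_s ≈ 4/σ = 31.5 s.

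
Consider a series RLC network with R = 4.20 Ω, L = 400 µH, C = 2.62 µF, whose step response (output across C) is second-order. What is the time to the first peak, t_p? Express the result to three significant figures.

t_p ≈ 0.000103 s

For a series RLC circuit (capacitor voltage as output), ω_n = 1/√(LC) = 1/√(400 µH · 2.62 µF) = 30900 rad/s.
ζ = (R/2)·√(C/L) = (4.20/2)·√(2.62 µF/400 µH) = 0.170.
ω_d = ω_n√(1−ζ²) = 30400 rad/s. t_p = π/ω_d = 0.000103 s.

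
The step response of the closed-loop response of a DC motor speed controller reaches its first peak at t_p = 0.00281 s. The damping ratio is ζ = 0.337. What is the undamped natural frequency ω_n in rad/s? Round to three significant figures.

ω_n ≈ 1190 rad/s

Peak time t_p = π/ω_d, so ω_d = π/t_p = π/0.00281 = 1120 rad/s.
ω_n = ω_d/√(1−ζ²) = 1120/√0.886 = 1190 rad/s.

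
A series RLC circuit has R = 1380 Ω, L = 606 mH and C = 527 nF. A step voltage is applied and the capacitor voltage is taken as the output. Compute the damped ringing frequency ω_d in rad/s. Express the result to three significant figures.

ω_d ≈ 1350 rad/s

For a series RLC circuit (capacitor voltage as output), ω_n = 1/√(LC) = 1/√(606 mH · 527 nF) = 1770 rad/s.
ζ = (R/2)·√(C/L) = (1380/2)·√(527 nF/606 mH) = 0.643.
The damped frequency ω_d = ω_n√(1−ζ²) = 1350 rad/s.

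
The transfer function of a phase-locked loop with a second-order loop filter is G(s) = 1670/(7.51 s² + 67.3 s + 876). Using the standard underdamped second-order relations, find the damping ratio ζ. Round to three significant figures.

ζ ≈ 0.415

Dividing through by 7.51: denominator becomes s² + 8.961 s + 116.6.
So ω_n = √116.6 = 10.8 rad/s and ζ = 8.961/(2·10.8) = 0.415.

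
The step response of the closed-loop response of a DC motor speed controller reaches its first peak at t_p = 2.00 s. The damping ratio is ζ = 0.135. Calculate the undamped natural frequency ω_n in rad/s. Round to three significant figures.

ω_n ≈ 1.59 rad/s

Peak time t_p = π/ω_d, so ω_d = π/t_p = π/2.00 = 1.57 rad/s.
ω_n = ω_d/√(1−ζ²) = 1.57/√0.982 = 1.59 rad/s.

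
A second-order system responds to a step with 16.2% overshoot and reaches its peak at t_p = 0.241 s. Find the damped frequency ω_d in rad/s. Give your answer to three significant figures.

t_p = π/ω_d, so ω_d = π/0.241 = 13.0 rad/s.

ω_d ≈ 13.0 rad/s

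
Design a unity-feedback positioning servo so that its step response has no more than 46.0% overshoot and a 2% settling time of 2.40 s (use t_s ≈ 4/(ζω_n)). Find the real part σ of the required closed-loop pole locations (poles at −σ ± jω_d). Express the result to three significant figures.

σ ≈ 1.67

The settling-time spec alone fixes σ = ζω_n = 4/t_s = 4/2.40 = 1.67.
(Overshoot then fixes ζ = 0.240 and hence ω_d = σ·√(1−ζ²)/ζ = 6.74 rad/s.)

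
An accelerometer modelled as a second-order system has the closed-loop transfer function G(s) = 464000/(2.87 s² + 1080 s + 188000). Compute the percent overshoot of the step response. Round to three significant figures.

Dividing through by 2.87: denominator becomes s² + 376.3 s + 65510.
So ω_n = √65510 = 256 rad/s and ζ = 376.3/(2·256) = 0.735.
%OS = 100·exp(−πζ/√(1−ζ²)) = 3.31%.

%OS ≈ 3.31%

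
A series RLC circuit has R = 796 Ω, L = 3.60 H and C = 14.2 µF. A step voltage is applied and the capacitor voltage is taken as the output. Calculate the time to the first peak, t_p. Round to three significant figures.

For a series RLC circuit (capacitor voltage as output), ω_n = 1/√(LC) = 1/√(3.60 H · 14.2 µF) = 140 rad/s.
ζ = (R/2)·√(C/L) = (796/2)·√(14.2 µF/3.60 H) = 0.790.
The damped frequency ω_d = ω_n√(1−ζ²) = 85.7 rad/s. t_p = π/ω_d = 0.0367 s.

t_p ≈ 0.0367 s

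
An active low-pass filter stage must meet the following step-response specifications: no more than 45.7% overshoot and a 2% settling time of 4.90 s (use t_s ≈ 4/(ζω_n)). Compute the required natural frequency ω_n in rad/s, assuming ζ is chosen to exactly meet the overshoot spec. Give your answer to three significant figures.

ω_n ≈ 3.38 rad/s

From %OS = 100·exp(−πζ/√(1−ζ²)), invert to get ζ = −ln(OS)/√(π² + ln²(OS)) with OS = 0.457.
−ln 0.457 = 0.7831, so ζ = 0.7831/√(π² + 0.6132) = 0.242.
Then ω_n = 4/(ζ t_s) = 4/(0.242 × 4.90) = 3.38 rad/s.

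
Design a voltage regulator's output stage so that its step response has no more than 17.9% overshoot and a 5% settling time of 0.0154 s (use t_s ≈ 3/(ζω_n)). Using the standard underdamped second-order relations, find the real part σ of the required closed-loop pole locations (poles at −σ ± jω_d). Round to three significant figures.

σ ≈ 195

The settling-time spec alone fixes σ = ζω_n = 3/t_s = 3/0.0154 = 195.
(Overshoot then fixes ζ = 0.480 and hence ω_d = σ·√(1−ζ²)/ζ = 356 rad/s.)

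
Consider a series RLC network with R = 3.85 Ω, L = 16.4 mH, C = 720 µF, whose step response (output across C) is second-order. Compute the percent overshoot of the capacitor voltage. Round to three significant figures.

%OS ≈ 25.0%

For a series RLC circuit (capacitor voltage as output), ω_n = 1/√(LC) = 1/√(16.4 mH · 720 µF) = 291 rad/s.
ζ = (R/2)·√(C/L) = (3.85/2)·√(720 µF/16.4 mH) = 0.403.
%OS = 100·exp(−πζ/√(1−ζ²)) = 25.0%.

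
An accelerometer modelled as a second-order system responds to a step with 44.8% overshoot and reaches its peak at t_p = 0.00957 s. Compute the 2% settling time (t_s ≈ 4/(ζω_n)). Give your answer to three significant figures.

From the overshoot, ζ = −ln(OS)/√(π²+ln²(OS)) = 0.248.
From t_p = π/ω_d, ω_d = π/0.00957 = 328 rad/s, so ω_n = ω_d/√(1−ζ²) = 339 rad/s.
t_s ≈ 4/(ζω_n) = 4/(0.248·339) = 0.0477 s.

t_s ≈ 0.0477 s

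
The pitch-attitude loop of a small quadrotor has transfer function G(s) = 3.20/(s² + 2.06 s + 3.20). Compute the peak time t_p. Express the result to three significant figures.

t_p ≈ 2.15 s

Matching coefficients with s² + 2ζω_n s + ω_n² gives ω_n² = 3.20 ⇒ ω_n = 1.79 rad/s, and ζ = 2.06/(2ω_n) = 0.576.
ω_d = ω_n√(1−ζ²) = 1.46 rad/s. Then t_p = π/ω_d = 2.15 s.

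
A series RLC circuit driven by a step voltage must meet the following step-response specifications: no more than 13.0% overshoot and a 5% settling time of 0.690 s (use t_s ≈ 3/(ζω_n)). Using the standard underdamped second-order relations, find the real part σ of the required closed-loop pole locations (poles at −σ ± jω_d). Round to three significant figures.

σ ≈ 4.35

The settling-time spec alone fixes σ = ζω_n = 3/t_s = 3/0.690 = 4.35.
(Overshoot then fixes ζ = 0.545 and hence ω_d = σ·√(1−ζ²)/ζ = 6.69 rad/s.)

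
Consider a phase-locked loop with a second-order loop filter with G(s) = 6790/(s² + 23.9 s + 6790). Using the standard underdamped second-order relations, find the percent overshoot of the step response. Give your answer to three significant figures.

Comparing the denominator to s² + 2ζω_n s + ω_n²: ω_n = √6790 = 82.4 rad/s, and 2ζω_n = 23.9 so ζ = 23.9/(2·82.4) = 0.145.
Overshoot: exp(−π·0.145/√(1−0.145²)) = 0.631, i.e. 63.1%.

%OS ≈ 63.1%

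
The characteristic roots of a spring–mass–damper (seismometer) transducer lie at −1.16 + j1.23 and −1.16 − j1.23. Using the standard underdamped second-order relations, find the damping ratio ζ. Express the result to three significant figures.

|pole| = ω_n = √(1.16² + 1.23²) = 1.69 rad/s; ζ = cos θ = σ/ω_n = 0.686.

ζ ≈ 0.686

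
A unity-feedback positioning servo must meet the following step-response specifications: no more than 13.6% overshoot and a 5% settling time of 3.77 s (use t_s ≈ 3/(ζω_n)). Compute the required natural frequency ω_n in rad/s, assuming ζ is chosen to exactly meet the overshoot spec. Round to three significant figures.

ω_n ≈ 1.48 rad/s

ζ = −ln(OS)/√(π² + (ln OS)²). With OS = 0.136, ln OS = −1.995 and ζ = 1.995/3.722 = 0.536.
Then ω_n = 3/(ζ t_s) = 3/(0.536 × 3.77) = 1.48 rad/s.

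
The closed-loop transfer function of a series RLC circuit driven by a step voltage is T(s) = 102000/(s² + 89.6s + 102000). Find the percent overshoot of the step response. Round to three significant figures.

Comparing the denominator to s² + 2ζω_n s + ω_n²: ω_n = √102000 = 319 rad/s, and 2ζω_n = 89.6 so ζ = 89.6/(2·319) = 0.140.
%OS = 100 e^{−πζ/√(1−ζ²)} with ζ = 0.140 gives 64.1%.

%OS ≈ 64.1%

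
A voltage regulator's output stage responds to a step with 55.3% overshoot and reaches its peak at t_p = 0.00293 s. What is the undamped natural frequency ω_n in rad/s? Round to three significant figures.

ω_n ≈ 1090 rad/s

From the overshoot, ζ = −ln(OS)/√(π²+ln²(OS)) = 0.185.
t_p = π/ω_d ⇒ ω_d = 1070 rad/s; then ω_n = ω_d/√(1−ζ²) = 1090 rad/s.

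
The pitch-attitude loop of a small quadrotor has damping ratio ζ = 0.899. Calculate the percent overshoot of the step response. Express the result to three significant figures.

%OS ≈ 0.158%

For an underdamped second-order system, %OS = 100·exp(−πζ/√(1−ζ²)).
πζ/√(1−ζ²) = π·0.899/√(1−0.808) = 6.449, so %OS = 100·e^(−6.449) = 0.158%.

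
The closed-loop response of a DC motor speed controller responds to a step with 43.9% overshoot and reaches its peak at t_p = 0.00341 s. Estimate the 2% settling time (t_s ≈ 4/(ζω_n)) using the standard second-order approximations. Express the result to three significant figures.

t_s ≈ 0.0166 s

The overshoot fixes ζ = −ln(OS)/√(π²+ln²(OS)) = 0.253.
t_p = π/ω_d ⇒ ω_d = 921 rad/s; then ω_n = ω_d/√(1−ζ²) = 952 rad/s.
t_s ≈ 4/(ζω_n) = 4/(0.253·952) = 0.0166 s.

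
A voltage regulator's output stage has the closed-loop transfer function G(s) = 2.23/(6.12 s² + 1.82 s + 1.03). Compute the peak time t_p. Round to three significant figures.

t_p ≈ 8.22 s

Dividing through by 6.12: denominator becomes s² + 0.2974 s + 0.1683.
So ω_n = √0.1683 = 0.410 rad/s and ζ = 0.2974/(2·0.410) = 0.362.
The damped frequency ω_d = ω_n√(1−ζ²) = 0.382 rad/s. t_p = π/ω_d = 8.22 s.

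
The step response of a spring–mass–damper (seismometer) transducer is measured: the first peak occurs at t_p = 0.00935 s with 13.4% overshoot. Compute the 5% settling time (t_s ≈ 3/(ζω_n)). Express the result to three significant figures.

From the overshoot, ζ = −ln(OS)/√(π²+ln²(OS)) = 0.539.
t_p = π/ω_d ⇒ ω_d = 336 rad/s; then ω_n = ω_d/√(1−ζ²) = 399 rad/s.
t_s ≈ 3/(ζω_n) = 3/(0.539·399) = 0.0140 s.

t_s ≈ 0.0140 s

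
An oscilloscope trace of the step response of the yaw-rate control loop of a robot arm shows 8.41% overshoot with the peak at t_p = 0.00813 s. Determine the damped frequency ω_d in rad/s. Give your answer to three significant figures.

t_p = π/ω_d, so ω_d = π/0.00813 = 386 rad/s.

ω_d ≈ 386 rad/s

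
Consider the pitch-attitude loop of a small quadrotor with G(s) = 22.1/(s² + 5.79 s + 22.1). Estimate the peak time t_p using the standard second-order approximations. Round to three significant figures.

Matching coefficients with s² + 2ζω_n s + ω_n² gives ω_n² = 22.1 ⇒ ω_n = 4.70 rad/s, and ζ = 5.79/(2ω_n) = 0.616.
The damped frequency ω_d = ω_n√(1−ζ²) = 3.70 rad/s. Then t_p = π/ω_d = 0.848 s.

t_p ≈ 0.848 s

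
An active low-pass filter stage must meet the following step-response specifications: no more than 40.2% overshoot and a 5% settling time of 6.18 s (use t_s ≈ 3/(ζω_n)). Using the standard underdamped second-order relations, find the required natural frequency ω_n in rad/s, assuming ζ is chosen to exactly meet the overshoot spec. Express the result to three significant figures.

ω_n ≈ 1.74 rad/s

From %OS = 100·exp(−πζ/√(1−ζ²)), invert to get ζ = −ln(OS)/√(π² + ln²(OS)) with OS = 0.402.
−ln 0.402 = 0.9113, so ζ = 0.9113/√(π² + 0.8305) = 0.279.
From t_s ≈ 3/(ζω_n): ω_n = 3/(ζ·t_s) = 3/(0.279·6.18) = 1.74 rad/s.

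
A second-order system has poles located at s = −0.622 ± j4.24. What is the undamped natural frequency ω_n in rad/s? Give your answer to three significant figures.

With σ = 0.622, ω_d = 4.24: ω_n = √(σ²+ω_d²) = 4.29 rad/s, ζ = σ/ω_n = 0.145.

ω_n ≈ 4.29 rad/s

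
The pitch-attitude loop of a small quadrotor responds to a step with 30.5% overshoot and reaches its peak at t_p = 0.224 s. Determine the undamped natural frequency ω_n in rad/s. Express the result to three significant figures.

ω_n ≈ 15.0 rad/s

The overshoot fixes ζ = −ln(OS)/√(π²+ln²(OS)) = 0.354.
From t_p = π/ω_d, ω_d = π/0.224 = 14.0 rad/s, so ω_n = ω_d/√(1−ζ²) = 15.0 rad/s.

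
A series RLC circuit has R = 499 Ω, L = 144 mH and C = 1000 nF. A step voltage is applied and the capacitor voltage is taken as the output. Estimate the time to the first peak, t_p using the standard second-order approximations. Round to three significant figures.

For a series RLC circuit (capacitor voltage as output), ω_n = 1/√(LC) = 1/√(144 mH · 1000 nF) = 2640 rad/s.
ζ = (R/2)·√(C/L) = (499/2)·√(1000 nF/144 mH) = 0.657.
ω_d = ω_n√(1−ζ²) = 1990 rad/s. t_p = π/ω_d = 0.00158 s.

t_p ≈ 0.00158 s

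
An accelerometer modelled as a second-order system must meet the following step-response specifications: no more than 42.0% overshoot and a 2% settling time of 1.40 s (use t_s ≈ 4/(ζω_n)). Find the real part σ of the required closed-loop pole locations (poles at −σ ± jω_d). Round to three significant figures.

The settling-time spec alone fixes σ = ζω_n = 4/t_s = 4/1.40 = 2.86.
(Overshoot then fixes ζ = 0.266 and hence ω_d = σ·√(1−ζ²)/ζ = 10.3 rad/s.)

σ ≈ 2.86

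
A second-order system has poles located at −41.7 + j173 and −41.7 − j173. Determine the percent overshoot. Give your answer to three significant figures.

With σ = 41.7, ω_d = 173: ω_n = √(σ²+ω_d²) = 178 rad/s, ζ = σ/ω_n = 0.234.
%OS = 100·exp(−πζ/√(1−ζ²)) = 46.9%.

%OS ≈ 46.9%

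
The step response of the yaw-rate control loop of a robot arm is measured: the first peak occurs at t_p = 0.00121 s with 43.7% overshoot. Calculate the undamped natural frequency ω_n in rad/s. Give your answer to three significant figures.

From the overshoot, ζ = −ln(OS)/√(π²+ln²(OS)) = 0.255.
From t_p = π/ω_d, ω_d = π/0.00121 = 2600 rad/s, so ω_n = ω_d/√(1−ζ²) = 2680 rad/s.

ω_n ≈ 2680 rad/s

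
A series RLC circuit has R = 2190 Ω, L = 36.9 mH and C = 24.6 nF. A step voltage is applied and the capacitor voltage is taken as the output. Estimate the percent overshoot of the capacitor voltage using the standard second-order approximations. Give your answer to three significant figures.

For a series RLC circuit (capacitor voltage as output), ω_n = 1/√(LC) = 1/√(36.9 mH · 24.6 nF) = 33200 rad/s.
ζ = (R/2)·√(C/L) = (2190/2)·√(24.6 nF/36.9 mH) = 0.894.
Overshoot: exp(−π·0.894/√(1−0.894²)) = 0.00189, i.e. 0.189%.

%OS ≈ 0.189%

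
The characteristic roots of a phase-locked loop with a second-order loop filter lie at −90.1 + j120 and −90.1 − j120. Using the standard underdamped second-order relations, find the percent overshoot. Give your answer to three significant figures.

%OS ≈ 9.45%

The poles are at −σ ± jω_d with σ = 90.1 and ω_d = 120, so ω_n = √(σ²+ω_d²) = 150 rad/s and ζ = σ/ω_n = 0.600.
Overshoot: exp(−π·0.600/√(1−0.600²)) = 0.0945, i.e. 9.45%.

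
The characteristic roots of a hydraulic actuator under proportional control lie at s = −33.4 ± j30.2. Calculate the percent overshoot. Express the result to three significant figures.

%OS ≈ 3.10%

With σ = 33.4, ω_d = 30.2: ω_n = √(σ²+ω_d²) = 45.0 rad/s, ζ = σ/ω_n = 0.742.
%OS = 100 e^{−πζ/√(1−ζ²)} with ζ = 0.742 gives 3.10%.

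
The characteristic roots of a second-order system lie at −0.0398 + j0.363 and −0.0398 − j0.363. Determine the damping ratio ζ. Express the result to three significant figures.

The poles are at −σ ± jω_d with σ = 0.0398 and ω_d = 0.363, so ω_n = √(σ²+ω_d²) = 0.365 rad/s and ζ = σ/ω_n = 0.109.

ζ ≈ 0.109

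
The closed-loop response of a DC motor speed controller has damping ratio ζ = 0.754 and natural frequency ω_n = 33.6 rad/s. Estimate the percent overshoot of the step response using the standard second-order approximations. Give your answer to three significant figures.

For an underdamped second-order system, %OS = 100·exp(−πζ/√(1−ζ²)).
πζ/√(1−ζ²) = π·0.754/√(1−0.569) = 3.606, so %OS = 100·e^(−3.606) = 2.72%.

%OS ≈ 2.72%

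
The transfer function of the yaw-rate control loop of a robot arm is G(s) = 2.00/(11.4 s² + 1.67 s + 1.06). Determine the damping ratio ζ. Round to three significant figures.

Dividing through by 11.4: denominator becomes s² + 0.1465 s + 0.09298.
So ω_n = √0.09298 = 0.305 rad/s and ζ = 0.1465/(2·0.305) = 0.240.

ζ ≈ 0.240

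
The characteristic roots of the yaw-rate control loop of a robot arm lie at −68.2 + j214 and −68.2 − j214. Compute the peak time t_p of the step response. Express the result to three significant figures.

t_p = π/ω_d with ω_d = 214 (the imaginary part), so t_p = 0.0147 s.

t_p ≈ 0.0147 s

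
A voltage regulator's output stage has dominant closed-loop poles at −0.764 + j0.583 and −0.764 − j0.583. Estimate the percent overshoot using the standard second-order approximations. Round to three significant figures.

%OS ≈ 1.63%

The poles are at −σ ± jω_d with σ = 0.764 and ω_d = 0.583, so ω_n = √(σ²+ω_d²) = 0.961 rad/s and ζ = σ/ω_n = 0.795.
%OS = 100 e^{−πζ/√(1−ζ²)} with ζ = 0.795 gives 1.63%.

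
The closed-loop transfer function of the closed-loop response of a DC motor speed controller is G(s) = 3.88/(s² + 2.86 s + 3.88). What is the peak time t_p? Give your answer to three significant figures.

t_p ≈ 2.32 s

Matching coefficients with s² + 2ζω_n s + ω_n² gives ω_n² = 3.88 ⇒ ω_n = 1.97 rad/s, and ζ = 2.86/(2ω_n) = 0.726.
ω_d = 1.97·√(1 − 0.726²) = 1.35 rad/s. Then t_p = π/ω_d = 2.32 s.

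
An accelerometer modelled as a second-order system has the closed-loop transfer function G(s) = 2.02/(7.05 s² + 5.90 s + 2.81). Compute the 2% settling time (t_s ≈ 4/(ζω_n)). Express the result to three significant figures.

Dividing through by 7.05: denominator becomes s² + 0.8369 s + 0.3986.
So ω_n = √0.3986 = 0.631 rad/s and ζ = 0.8369/(2·0.631) = 0.663.
t_s ≈ 4/(ζω_n) = 9.56 s.

t_s ≈ 9.56 s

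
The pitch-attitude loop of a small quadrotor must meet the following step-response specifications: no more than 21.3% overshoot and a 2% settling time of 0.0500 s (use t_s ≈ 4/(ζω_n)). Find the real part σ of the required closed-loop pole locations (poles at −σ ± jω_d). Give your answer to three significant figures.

σ ≈ 80.0

The settling-time spec alone fixes σ = ζω_n = 4/t_s = 4/0.0500 = 80.0.
(Overshoot then fixes ζ = 0.442 and hence ω_d = σ·√(1−ζ²)/ζ = 163 rad/s.)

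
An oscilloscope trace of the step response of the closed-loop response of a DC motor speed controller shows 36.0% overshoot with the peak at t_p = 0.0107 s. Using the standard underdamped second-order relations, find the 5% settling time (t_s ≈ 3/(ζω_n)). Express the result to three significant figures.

The overshoot fixes ζ = −ln(OS)/√(π²+ln²(OS)) = 0.309.
From t_p = π/ω_d, ω_d = π/0.0107 = 294 rad/s, so ω_n = ω_d/√(1−ζ²) = 309 rad/s.
t_s ≈ 3/(ζω_n) = 3/(0.309·309) = 0.0314 s.

t_s ≈ 0.0314 s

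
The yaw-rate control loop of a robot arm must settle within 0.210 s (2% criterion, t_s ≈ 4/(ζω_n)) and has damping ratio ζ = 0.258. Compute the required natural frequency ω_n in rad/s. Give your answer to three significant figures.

ω_n ≈ 73.8 rad/s

Rearranging t_s ≈ 4/(ζω_n) gives ω_n = 4/(ζ·t_s) = 4/(0.258 × 0.210) = 73.8 rad/s.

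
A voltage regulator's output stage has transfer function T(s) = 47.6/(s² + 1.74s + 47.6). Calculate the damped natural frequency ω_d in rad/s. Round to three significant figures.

ω_d ≈ 6.84 rad/s

Matching coefficients with s² + 2ζω_n s + ω_n² gives ω_n² = 47.6 ⇒ ω_n = 6.90 rad/s, and ζ = 1.74/(2ω_n) = 0.126.
ω_d = 6.90·√(1 − 0.126²) = 6.84 rad/s.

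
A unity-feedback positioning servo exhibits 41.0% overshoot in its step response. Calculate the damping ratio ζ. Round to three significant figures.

From %OS = 100·exp(−πζ/√(1−ζ²)), invert to get ζ = −ln(OS)/√(π² + ln²(OS)) with OS = 0.410.
−ln 0.410 = 0.8916, so ζ = 0.8916/√(π² + 0.7949) = 0.273.

ζ ≈ 0.273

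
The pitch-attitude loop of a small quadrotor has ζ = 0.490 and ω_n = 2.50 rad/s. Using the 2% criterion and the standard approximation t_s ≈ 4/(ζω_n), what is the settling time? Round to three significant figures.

t_s ≈ 4/(ζω_n) = 4/(0.490 × 2.50) = 3.27 s.

t_s ≈ 3.27 s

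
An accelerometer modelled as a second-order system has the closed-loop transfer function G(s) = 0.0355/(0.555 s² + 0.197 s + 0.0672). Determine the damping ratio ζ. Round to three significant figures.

ζ ≈ 0.510

Dividing through by 0.555: denominator becomes s² + 0.3550 s + 0.1211.
So ω_n = √0.1211 = 0.348 rad/s and ζ = 0.3550/(2·0.348) = 0.510.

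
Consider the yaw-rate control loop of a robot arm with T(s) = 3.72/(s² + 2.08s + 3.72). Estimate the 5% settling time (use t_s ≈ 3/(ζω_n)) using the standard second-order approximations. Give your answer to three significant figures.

t_s ≈ 2.88 s

Comparing the denominator to s² + 2ζω_n s + ω_n²: ω_n = √3.72 = 1.93 rad/s, and 2ζω_n = 2.08 so ζ = 2.08/(2·1.93) = 0.539.
t_s ≈ 3/(ζω_n) = 3/(0.539·1.93) = 2.88 s.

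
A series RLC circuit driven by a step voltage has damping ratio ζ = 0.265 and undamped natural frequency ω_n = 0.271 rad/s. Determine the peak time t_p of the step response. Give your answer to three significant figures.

t_p ≈ 12.0 s

The damped frequency is ω_d = ω_n√(1−ζ²) = 0.271·√(1−0.0702) = 0.261 rad/s.
Peak time t_p = π/ω_d = π/0.261 = 12.0 s.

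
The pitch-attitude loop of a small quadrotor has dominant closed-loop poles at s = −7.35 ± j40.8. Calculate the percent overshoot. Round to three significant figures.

With σ = 7.35, ω_d = 40.8: ω_n = √(σ²+ω_d²) = 41.5 rad/s, ζ = σ/ω_n = 0.177.
Overshoot: exp(−π·0.177/√(1−0.177²)) = 0.568, i.e. 56.8%.

%OS ≈ 56.8%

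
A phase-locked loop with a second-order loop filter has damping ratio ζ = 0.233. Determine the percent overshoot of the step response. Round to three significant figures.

%OS ≈ 47.1%

For an underdamped second-order system, %OS = 100·exp(−πζ/√(1−ζ²)).
πζ/√(1−ζ²) = π·0.233/√(1−0.0543) = 0.7527, so %OS = 100·e^(−0.7527) = 47.1%.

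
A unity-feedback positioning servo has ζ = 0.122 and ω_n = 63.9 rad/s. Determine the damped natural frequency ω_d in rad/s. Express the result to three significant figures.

ω_d ≈ 63.4 rad/s

ω_d = ω_n√(1−ζ²) = 63.9·√0.985 = 63.4 rad/s.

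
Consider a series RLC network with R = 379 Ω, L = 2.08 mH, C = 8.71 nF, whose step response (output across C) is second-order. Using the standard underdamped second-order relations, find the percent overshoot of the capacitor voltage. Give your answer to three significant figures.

For a series RLC circuit (capacitor voltage as output), ω_n = 1/√(LC) = 1/√(2.08 mH · 8.71 nF) = 235000 rad/s.
ζ = (R/2)·√(C/L) = (379/2)·√(8.71 nF/2.08 mH) = 0.388.
%OS = 100·exp(−πζ/√(1−ζ²)) = 26.7%.

%OS ≈ 26.7%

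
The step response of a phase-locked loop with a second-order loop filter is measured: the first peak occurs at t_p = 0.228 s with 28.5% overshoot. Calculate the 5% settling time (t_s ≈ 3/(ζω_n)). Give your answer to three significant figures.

ζ from %OS: ζ = |ln 0.285|/√(π²+ln²0.285) = 0.371.
From t_p = π/ω_d, ω_d = π/0.228 = 13.8 rad/s, so ω_n = ω_d/√(1−ζ²) = 14.8 rad/s.
t_s ≈ 3/(ζω_n) = 3/(0.371·14.8) = 0.545 s.

t_s ≈ 0.545 s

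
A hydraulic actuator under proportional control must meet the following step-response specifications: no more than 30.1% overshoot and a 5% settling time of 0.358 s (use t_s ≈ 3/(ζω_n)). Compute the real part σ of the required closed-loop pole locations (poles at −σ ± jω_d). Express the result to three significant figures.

The settling-time spec alone fixes σ = ζω_n = 3/t_s = 3/0.358 = 8.38.
(Overshoot then fixes ζ = 0.357 and hence ω_d = σ·√(1−ζ²)/ζ = 21.9 rad/s.)

σ ≈ 8.38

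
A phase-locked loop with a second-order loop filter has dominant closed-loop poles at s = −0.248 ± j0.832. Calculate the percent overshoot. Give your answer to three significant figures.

With σ = 0.248, ω_d = 0.832: ω_n = √(σ²+ω_d²) = 0.868 rad/s, ζ = σ/ω_n = 0.286.
%OS = 100 e^{−πζ/√(1−ζ²)} with ζ = 0.286 gives 39.2%.

%OS ≈ 39.2%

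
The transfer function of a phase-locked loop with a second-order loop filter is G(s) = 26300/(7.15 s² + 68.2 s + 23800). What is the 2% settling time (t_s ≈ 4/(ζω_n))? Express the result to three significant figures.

Dividing through by 7.15: denominator becomes s² + 9.538 s + 3329.
So ω_n = √3329 = 57.7 rad/s and ζ = 9.538/(2·57.7) = 0.0827.
t_s ≈ 4/(ζω_n) = 0.839 s.

t_s ≈ 0.839 s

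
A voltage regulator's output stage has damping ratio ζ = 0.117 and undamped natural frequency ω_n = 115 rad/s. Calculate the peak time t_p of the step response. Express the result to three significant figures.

The damped frequency is ω_d = ω_n√(1−ζ²) = 115·√(1−0.0137) = 114 rad/s.
Peak time t_p = π/ω_d = π/114 = 0.0275 s.

t_p ≈ 0.0275 s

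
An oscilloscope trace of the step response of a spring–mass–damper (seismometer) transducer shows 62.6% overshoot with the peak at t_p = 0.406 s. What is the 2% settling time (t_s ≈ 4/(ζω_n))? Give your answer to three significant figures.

t_s ≈ 3.47 s

The overshoot fixes ζ = −ln(OS)/√(π²+ln²(OS)) = 0.147.
t_p = π/ω_d ⇒ ω_d = 7.74 rad/s; then ω_n = ω_d/√(1−ζ²) = 7.82 rad/s.
t_s ≈ 4/(ζω_n) = 4/(0.147·7.82) = 3.47 s.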